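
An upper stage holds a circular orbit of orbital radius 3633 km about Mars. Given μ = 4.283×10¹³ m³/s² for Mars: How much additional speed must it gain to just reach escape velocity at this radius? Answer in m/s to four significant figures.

r = 3633 km = 3.633×10⁶ m.
Circular speed v_c = √(μ/r) = 3434 m/s.
Escape speed v_esc = √(2μ/r) = √2 × v_c = 4856 m/s.
Δv = v_esc − v_c = 1422 m/s.

Δv ≈ 1422 m/s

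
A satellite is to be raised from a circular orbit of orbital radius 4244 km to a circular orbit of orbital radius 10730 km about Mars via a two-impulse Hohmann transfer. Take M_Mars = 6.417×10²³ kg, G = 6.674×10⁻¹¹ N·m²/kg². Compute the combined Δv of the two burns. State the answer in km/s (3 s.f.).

μ = GM = 6.674×10⁻¹¹ × 6.417×10²³ = 4.283×10¹³ m³/s².
r₁ = 4244 km = 4.244×10⁶ m.
r₂ = 10730 km = 1.073×10⁷ m.
Transfer ellipse a_t = (r₁ + r₂)/2 = 7.487×10⁶ m.
At r₁: circular v_c1 = √(μ/r₁) = 3177 m/s; transfer-periapsis v_p = √[μ(2/r₁ − 1/a_t)] = 3803 m/s.
Δv₁ = v_p − v_c1 = 626.3 m/s.
At r₂: circular v_c2 = √(μ/r₂) = 1998 m/s; transfer-apoapsis v_a = √[μ(2/r₂ − 1/a_t)] = 1504 m/s.
Δv₂ = v_c2 − v_a = 493.7 m/s.
Total Δv = Δv₁ + Δv₂ = 1120 m/s = 1.120 km/s.

Δv_total ≈ 1.12 km/s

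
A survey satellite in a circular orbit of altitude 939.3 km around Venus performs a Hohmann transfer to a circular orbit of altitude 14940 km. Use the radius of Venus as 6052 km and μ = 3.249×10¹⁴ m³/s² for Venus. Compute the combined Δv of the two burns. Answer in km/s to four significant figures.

Δv_total ≈ 2.686 km/s

r₁ = 6052 + 939.3 = 6991.3 km = 6.9913×10⁶ m.
r₂ = 6052 + 14940 = 20992 km = 2.0992×10⁷ m.
Transfer ellipse a_t = (r₁ + r₂)/2 = 1.399×10⁷ m.
At r₁: circular v_c1 = √(μ/r₁) = 6817 m/s; transfer-periapsis v_p = √[μ(2/r₁ − 1/a_t)] = 8350 m/s.
Δv₁ = v_p − v_c1 = 1533 m/s.
At r₂: circular v_c2 = √(μ/r₂) = 3934 m/s; transfer-apoapsis v_a = √[μ(2/r₂ − 1/a_t)] = 2781 m/s.
Δv₂ = v_c2 − v_a = 1153 m/s.
Total Δv = Δv₁ + Δv₂ = 2686 m/s = 2.686 km/s.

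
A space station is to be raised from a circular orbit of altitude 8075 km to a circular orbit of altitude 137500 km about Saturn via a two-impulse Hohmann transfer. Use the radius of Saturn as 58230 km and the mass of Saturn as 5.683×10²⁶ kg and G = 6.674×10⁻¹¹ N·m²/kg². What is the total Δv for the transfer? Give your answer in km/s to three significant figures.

μ = GM = 6.674×10⁻¹¹ × 5.683×10²⁶ = 3.793×10¹⁶ m³/s².
r₁ = 58230 + 8075 = 66305 km = 6.6305×10⁷ m.
r₂ = 58230 + 137500 = 195730 km = 1.9573×10⁸ m.
Transfer ellipse a_t = (r₁ + r₂)/2 = 1.310×10⁸ m.
At r₁: circular v_c1 = √(μ/r₁) = 23920 m/s; transfer-perikrone v_p = √[μ(2/r₁ − 1/a_t)] = 29230 m/s.
Δv₁ = v_p − v_c1 = 5316 m/s.
At r₂: circular v_c2 = √(μ/r₂) = 13920 m/s; transfer-apokrone v_a = √[μ(2/r₂ − 1/a_t)] = 9903 m/s.
Δv₂ = v_c2 − v_a = 4018 m/s.
Total Δv = Δv₁ + Δv₂ = 9333 m/s = 9.333 km/s.

Δv_total ≈ 9.33 km/s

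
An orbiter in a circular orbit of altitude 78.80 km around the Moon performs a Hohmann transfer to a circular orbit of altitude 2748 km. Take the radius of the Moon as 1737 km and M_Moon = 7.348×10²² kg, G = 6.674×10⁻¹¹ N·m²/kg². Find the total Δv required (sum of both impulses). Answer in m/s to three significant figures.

μ = GM = 6.674×10⁻¹¹ × 7.348×10²² = 4.904×10¹² m³/s².
r₁ = 1737 + 78.80 = 1815.8 km = 1.8158×10⁶ m.
r₂ = 1737 + 2748 = 4485.0 km = 4.4850×10⁶ m.
Transfer ellipse a_t = (r₁ + r₂)/2 = 3.150×10⁶ m.
At r₁: circular v_c1 = √(μ/r₁) = 1643 m/s; transfer-perilune v_p = √[μ(2/r₁ − 1/a_t)] = 1961 m/s.
Δv₁ = v_p − v_c1 = 317.4 m/s.
At r₂: circular v_c2 = √(μ/r₂) = 1046 m/s; transfer-apolune v_a = √[μ(2/r₂ − 1/a_t)] = 793.9 m/s.
Δv₂ = v_c2 − v_a = 251.8 m/s.
Total Δv = Δv₁ + Δv₂ = 569.2 m/s.

Δv_total ≈ 569 m/s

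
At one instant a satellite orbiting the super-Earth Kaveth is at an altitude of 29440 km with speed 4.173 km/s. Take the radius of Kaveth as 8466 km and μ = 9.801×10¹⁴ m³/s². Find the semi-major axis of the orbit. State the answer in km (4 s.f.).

r = 8466 + 29440 = 37906 km = 3.791×10⁷ m.
Vis-viva rearranged: 1/a = 2/r − v²/μ = 5.276×10⁻⁸ − 1.777×10⁻⁸ = 3.499×10⁻⁸ m⁻¹.
a = 2.858×10⁷ m = 28576 km.

a ≈ 28580 km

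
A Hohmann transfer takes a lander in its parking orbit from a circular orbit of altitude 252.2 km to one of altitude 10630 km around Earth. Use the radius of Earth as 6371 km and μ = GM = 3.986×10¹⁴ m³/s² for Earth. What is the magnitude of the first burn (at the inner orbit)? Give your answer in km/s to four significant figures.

Δv ≈ 1.549 km/s

r₁ = 6371 + 252.2 = 6623.2 km = 6.6232×10⁶ m.
r₂ = 6371 + 10630 = 17001 km = 1.7001×10⁷ m.
Transfer ellipse a_t = (r₁ + r₂)/2 = 1.181×10⁷ m.
At r₁: circular v_c1 = √(μ/r₁) = 7758 m/s; transfer-perigee v_p = √[μ(2/r₁ − 1/a_t)] = 9307 m/s.
Δv₁ = v_p − v_c1 = 1549 m/s.
= 1.549 km/s.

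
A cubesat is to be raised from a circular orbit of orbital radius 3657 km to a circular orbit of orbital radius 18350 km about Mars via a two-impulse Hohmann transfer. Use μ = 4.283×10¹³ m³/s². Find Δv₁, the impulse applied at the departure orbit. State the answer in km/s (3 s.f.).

Δv ≈ 0.997 km/s

r₁ = 3657 km = 3.657×10⁶ m.
r₂ = 18350 km = 1.835×10⁷ m.
Transfer ellipse a_t = (r₁ + r₂)/2 = 1.100×10⁷ m.
At r₁: circular v_c1 = √(μ/r₁) = 3422 m/s; transfer-periapsis v_p = √[μ(2/r₁ − 1/a_t)] = 4419 m/s.
Δv₁ = v_p − v_c1 = 997.2 m/s.
= 0.9972 km/s.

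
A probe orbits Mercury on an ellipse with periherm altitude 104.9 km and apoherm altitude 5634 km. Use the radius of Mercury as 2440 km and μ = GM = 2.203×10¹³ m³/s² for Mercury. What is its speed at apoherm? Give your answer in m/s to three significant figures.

r_p = 2440 + 104.9 = 2544.9 km = 2.5449×10⁶ m.
r_a = 2440 + 5634 = 8074.0 km = 8.0740×10⁶ m.
Semi-major axis a = (r_p + r_a)/2 = 5309.4 km = 5.309×10⁶ m.
Vis-viva: v² = μ(2/r − 1/a) = 2.203×10¹³ × (2.477×10⁻⁷ − 1.883×10⁻⁷) = 1.308×10⁶ m²/s².
v = 1144 m/s.

v ≈ 1140 m/s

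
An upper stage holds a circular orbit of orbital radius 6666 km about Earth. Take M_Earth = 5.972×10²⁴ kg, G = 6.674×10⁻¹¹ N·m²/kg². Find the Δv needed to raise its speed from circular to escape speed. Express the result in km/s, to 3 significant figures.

Δv ≈ 3.20 km/s

μ = GM = 6.674×10⁻¹¹ × 5.972×10²⁴ = 3.986×10¹⁴ m³/s².
r = 6666 km = 6.666×10⁶ m.
Circular speed v_c = √(μ/r) = 7733 m/s.
Escape speed v_esc = √(2μ/r) = √2 × v_c = 10940 m/s.
Δv = v_esc − v_c = 3203 m/s = 3.203 km/s.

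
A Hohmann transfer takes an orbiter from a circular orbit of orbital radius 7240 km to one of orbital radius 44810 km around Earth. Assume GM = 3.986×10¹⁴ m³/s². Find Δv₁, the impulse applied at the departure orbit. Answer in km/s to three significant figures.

Δv ≈ 2.32 km/s

r₁ = 7240 km = 7.240×10⁶ m.
r₂ = 44810 km = 4.481×10⁷ m.
Transfer ellipse a_t = (r₁ + r₂)/2 = 2.602×10⁷ m.
At r₁: circular v_c1 = √(μ/r₁) = 7420 m/s; transfer-perigee v_p = √[μ(2/r₁ − 1/a_t)] = 9736 m/s.
Δv₁ = v_p − v_c1 = 2316 m/s.
= 2.316 km/s.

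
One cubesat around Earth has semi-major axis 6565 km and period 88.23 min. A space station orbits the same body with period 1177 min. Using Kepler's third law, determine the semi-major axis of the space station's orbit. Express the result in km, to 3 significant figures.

Kepler's third law: a³ ∝ T², so a₂ = a₁ (T₂/T₁)^(2/3).
T₂/T₁ = 13.34, (T₂/T₁)^(2/3) = 5.625.
a₂ = 6565 × 5.625 = 36930 km.

a₂ ≈ 36900 km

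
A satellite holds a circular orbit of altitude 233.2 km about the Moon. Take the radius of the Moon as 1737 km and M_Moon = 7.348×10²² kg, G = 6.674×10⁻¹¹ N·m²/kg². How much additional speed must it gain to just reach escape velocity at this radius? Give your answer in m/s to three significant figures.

μ = GM = 6.674×10⁻¹¹ × 7.348×10²² = 4.904×10¹² m³/s².
r = 1737 + 233.2 = 1970.2 km = 1.9702×10⁶ m.
Circular speed v_c = √(μ/r) = 1578 m/s.
Escape speed v_esc = √(2μ/r) = √2 × v_c = 2231 m/s.
Δv = v_esc − v_c = 653.5 m/s.

Δv ≈ 654 m/s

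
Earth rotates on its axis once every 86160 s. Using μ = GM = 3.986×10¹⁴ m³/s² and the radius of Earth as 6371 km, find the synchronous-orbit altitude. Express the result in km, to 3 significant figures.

h_sync ≈ 35800 km

A synchronous orbit has period T, so by Kepler's third law a = (μT²/4π²)^(1/3).
μT²/4π² = 3.986×10¹⁴ × (8.616×10⁴)² / 39.48 = 7.495×10²² m³.
a = 4.216×10⁷ m = 42163 km.
Altitude h = a − R = 42163 − 6371 = 35792 km.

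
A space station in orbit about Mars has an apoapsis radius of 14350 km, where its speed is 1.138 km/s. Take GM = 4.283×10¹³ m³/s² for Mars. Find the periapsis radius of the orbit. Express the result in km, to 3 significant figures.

periapsis radius ≈ 3980 km

r_a = 1.435×10⁷ m.
Specific energy ε = v²/2 − μ/r = -2.337×10⁶ J/kg, so a = −μ/(2ε) = 9.163×10⁶ m.
The apsides satisfy r_p + r_a = 2a, so the periapsis radius is 2a − r_a = 3.976×10⁶ m = 3975.8 km.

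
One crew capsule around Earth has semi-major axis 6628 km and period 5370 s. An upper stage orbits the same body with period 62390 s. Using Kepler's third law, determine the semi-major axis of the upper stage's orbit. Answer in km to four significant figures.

a₂ ≈ 34000 km

Kepler's third law: a³ ∝ T², so a₂ = a₁ (T₂/T₁)^(2/3).
T₂/T₁ = 11.62, (T₂/T₁)^(2/3) = 5.130.
a₂ = 6628 × 5.130 = 34000 km.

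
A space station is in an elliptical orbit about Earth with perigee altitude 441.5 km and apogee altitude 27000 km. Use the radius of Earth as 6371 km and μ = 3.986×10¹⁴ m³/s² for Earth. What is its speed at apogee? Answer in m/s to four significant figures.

v ≈ 2012 m/s

r_p = 6371 + 441.5 = 6812.5 km = 6.8125×10⁶ m.
r_a = 6371 + 27000 = 33371 km = 3.3371×10⁷ m.
Semi-major axis a = (r_p + r_a)/2 = 20092 km = 2.009×10⁷ m.
Vis-viva: v² = μ(2/r − 1/a) = 3.986×10¹⁴ × (5.993×10⁻⁸ − 4.977×10⁻⁸) = 4.050×10⁶ m²/s².
v = 2012 m/s.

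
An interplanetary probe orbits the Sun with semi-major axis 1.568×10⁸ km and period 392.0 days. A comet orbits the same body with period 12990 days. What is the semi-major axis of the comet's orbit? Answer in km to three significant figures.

Kepler's third law: a³ ∝ T², so a₂ = a₁ (T₂/T₁)^(2/3).
T₂/T₁ = 33.14, (T₂/T₁)^(2/3) = 10.32.
a₂ = 1.568×10⁸ × 10.32 = 1.618×10⁹ km.

a₂ ≈ 1.62×10⁹ km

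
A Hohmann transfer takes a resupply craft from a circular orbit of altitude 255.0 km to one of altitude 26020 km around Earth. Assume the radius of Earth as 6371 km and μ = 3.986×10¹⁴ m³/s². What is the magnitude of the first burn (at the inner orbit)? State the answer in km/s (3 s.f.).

r₁ = 6371 + 255.0 = 6626.0 km = 6.6260×10⁶ m.
r₂ = 6371 + 26020 = 32391 km = 3.2391×10⁷ m.
Transfer ellipse a_t = (r₁ + r₂)/2 = 1.951×10⁷ m.
At r₁: circular v_c1 = √(μ/r₁) = 7756 m/s; transfer-perigee v_p = √[μ(2/r₁ − 1/a_t)] = 9994 m/s.
Δv₁ = v_p − v_c1 = 2238 m/s.
= 2.238 km/s.

Δv ≈ 2.24 km/s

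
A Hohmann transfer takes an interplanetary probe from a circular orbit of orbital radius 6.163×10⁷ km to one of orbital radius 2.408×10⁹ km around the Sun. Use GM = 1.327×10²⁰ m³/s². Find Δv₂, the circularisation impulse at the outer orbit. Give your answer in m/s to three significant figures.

r₁ = 6.163×10⁷ km = 6.163×10¹⁰ m.
r₂ = 2.408×10⁹ km = 2.408×10¹² m.
Transfer ellipse a_t = (r₁ + r₂)/2 = 1.235×10¹² m.
At r₁: circular v_c1 = √(μ/r₁) = 46400 m/s; transfer-perihelion v_p = √[μ(2/r₁ − 1/a_t)] = 64800 m/s.
At r₂: circular v_c2 = √(μ/r₂) = 7423 m/s; transfer-aphelion v_a = √[μ(2/r₂ − 1/a_t)] = 1658 m/s.
Δv₂ = v_c2 − v_a = 5765 m/s.

Δv ≈ 5770 m/s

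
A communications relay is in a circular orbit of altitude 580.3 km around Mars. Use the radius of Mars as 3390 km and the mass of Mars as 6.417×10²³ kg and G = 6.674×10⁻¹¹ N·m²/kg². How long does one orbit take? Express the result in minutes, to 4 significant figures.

μ = GM = 6.674×10⁻¹¹ × 6.417×10²³ = 4.283×10¹³ m³/s².
r = 3390 + 580.3 = 3970.3 km = 3.9703×10⁶ m.
Kepler's third law: T = 2π√(r³/μ) = 2π√((3.970×10⁶)³ / 4.283×10¹³).
r³/μ = 1.461×10⁶ s², so T = 2π × 1.209×10³ = 7.595×10³ s.
Converting: 7.595×10³ s ÷ 60.00 = 126.6 minutes.

T ≈ 126.6 minutes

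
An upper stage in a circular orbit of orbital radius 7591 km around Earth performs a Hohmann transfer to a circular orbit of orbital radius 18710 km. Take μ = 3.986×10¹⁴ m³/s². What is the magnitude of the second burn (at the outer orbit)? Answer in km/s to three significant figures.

r₁ = 7591 km = 7.591×10⁶ m.
r₂ = 18710 km = 1.871×10⁷ m.
Transfer ellipse a_t = (r₁ + r₂)/2 = 1.315×10⁷ m.
At r₁: circular v_c1 = √(μ/r₁) = 7246 m/s; transfer-perigee v_p = √[μ(2/r₁ − 1/a_t)] = 8643 m/s.
At r₂: circular v_c2 = √(μ/r₂) = 4616 m/s; transfer-apogee v_a = √[μ(2/r₂ − 1/a_t)] = 3507 m/s.
Δv₂ = v_c2 − v_a = 1109 m/s.
= 1.109 km/s.

Δv ≈ 1.11 km/s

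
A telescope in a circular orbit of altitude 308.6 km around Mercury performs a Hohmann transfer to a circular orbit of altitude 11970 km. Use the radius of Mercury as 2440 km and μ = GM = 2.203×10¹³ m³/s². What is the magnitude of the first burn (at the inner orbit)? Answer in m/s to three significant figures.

Δv ≈ 838 m/s

r₁ = 2440 + 308.6 = 2748.6 km = 2.7486×10⁶ m.
r₂ = 2440 + 11970 = 14410 km = 1.4410×10⁷ m.
Transfer ellipse a_t = (r₁ + r₂)/2 = 8.579×10⁶ m.
At r₁: circular v_c1 = √(μ/r₁) = 2831 m/s; transfer-periherm v_p = √[μ(2/r₁ − 1/a_t)] = 3669 m/s.
Δv₁ = v_p − v_c1 = 838.0 m/s.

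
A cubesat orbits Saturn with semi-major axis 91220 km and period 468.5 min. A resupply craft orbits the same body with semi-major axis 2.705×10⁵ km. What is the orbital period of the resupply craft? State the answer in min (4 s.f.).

T₂ ≈ 2392 min

Kepler's third law: T² ∝ a³, so T₂ = T₁ (a₂/a₁)^(3/2).
a₂/a₁ = 2.965, (a₂/a₁)^(3/2) = 5.106.
T₂ = 468.5 × 5.106 = 2392 min.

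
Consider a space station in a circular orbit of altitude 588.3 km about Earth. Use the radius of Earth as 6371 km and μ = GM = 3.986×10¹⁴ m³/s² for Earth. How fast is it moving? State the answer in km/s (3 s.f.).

v ≈ 7.57 km/s

r = 6371 + 588.3 = 6959.3 km = 6.9593×10⁶ m.
For a circular orbit v = √(μ/r) = √(3.986×10¹⁴ / 6.959×10⁶) = √(5.728×10⁷) = 7568 m/s.
That is 7.568 km/s.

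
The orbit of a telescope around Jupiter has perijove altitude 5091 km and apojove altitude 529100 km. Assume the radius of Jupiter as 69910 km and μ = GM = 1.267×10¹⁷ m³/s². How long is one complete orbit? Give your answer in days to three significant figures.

r_p = 69910 + 5091 = 75001 km = 7.5001×10⁷ m.
r_a = 69910 + 529100 = 599010 km = 5.9901×10⁸ m.
Semi-major axis a = (r_p + r_a)/2 = (75001 + 5.9901×10⁵)/2 = 3.3701×10⁵ km = 3.370×10⁸ m.
By Kepler's third law T = 2π√(a³/μ) = 2π × 1.738×10⁴ = 1.092×10⁵ s.
= 1.264 days.

T ≈ 1.26 days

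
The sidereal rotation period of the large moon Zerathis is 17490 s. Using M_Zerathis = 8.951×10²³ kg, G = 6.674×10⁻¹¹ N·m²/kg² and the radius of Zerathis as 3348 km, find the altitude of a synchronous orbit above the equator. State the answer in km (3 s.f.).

μ = GM = 6.674×10⁻¹¹ × 8.951×10²³ = 5.974×10¹³ m³/s².
A synchronous orbit has period T, so by Kepler's third law a = (μT²/4π²)^(1/3).
μT²/4π² = 5.974×10¹³ × (1.749×10⁴)² / 39.48 = 4.629×10²⁰ m³.
a = 7.736×10⁶ m = 7735.6 km.
Altitude h = a − R = 7735.6 − 3348 = 4387.6 km.

h_sync ≈ 4390 km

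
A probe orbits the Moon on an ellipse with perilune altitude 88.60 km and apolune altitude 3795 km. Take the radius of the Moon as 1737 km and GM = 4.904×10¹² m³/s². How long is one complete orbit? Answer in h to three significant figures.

r_p = 1737 + 88.60 = 1825.6 km = 1.8256×10⁶ m.
r_a = 1737 + 3795 = 5532.0 km = 5.5320×10⁶ m.
Semi-major axis a = (r_p + r_a)/2 = (1825.6 + 5532.0)/2 = 3678.8 km = 3.679×10⁶ m.
By Kepler's third law T = 2π√(a³/μ) = 2π × 3.186×10³ = 2.002×10⁴ s.
= 5.561 h.

T ≈ 5.56 h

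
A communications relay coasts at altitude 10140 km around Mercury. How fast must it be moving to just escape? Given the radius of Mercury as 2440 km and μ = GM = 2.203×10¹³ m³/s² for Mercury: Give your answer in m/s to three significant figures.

r = 2440 + 10140 = 12580 km = 1.2580×10⁷ m.
Escape speed v_esc = √(2μ/r) = √(2 × 2.203×10¹³ / 1.258×10⁷) = √(3.502×10⁶) = 1871 m/s.

v_esc ≈ 1870 m/s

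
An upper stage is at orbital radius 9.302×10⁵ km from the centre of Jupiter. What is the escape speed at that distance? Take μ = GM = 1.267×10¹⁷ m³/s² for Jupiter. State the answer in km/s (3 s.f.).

v_esc ≈ 16.5 km/s

r = 9.302×10⁵ km = 9.302×10⁸ m.
Escape speed v_esc = √(2μ/r) = √(2 × 1.267×10¹⁷ / 9.302×10⁸) = √(2.724×10⁸) = 16500 m/s.
= 16.50 km/s.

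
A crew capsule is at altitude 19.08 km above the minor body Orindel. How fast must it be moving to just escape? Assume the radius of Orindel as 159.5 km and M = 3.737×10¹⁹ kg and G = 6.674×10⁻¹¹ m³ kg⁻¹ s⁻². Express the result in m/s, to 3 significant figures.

v_esc ≈ 167 m/s

μ = GM = 6.674×10⁻¹¹ × 3.737×10¹⁹ = 2.494×10⁹ m³/s².
r = 159.5 + 19.08 = 178.58 km = 1.7858×10⁵ m.
Escape speed v_esc = √(2μ/r) = √(2 × 2.494×10⁹ / 1.786×10⁵) = √(2.793×10⁴) = 167.1 m/s.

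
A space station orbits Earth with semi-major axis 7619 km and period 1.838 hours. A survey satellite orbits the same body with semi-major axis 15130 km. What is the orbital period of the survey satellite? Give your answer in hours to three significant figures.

T₂ ≈ 5.14 hours

Kepler's third law: T² ∝ a³, so T₂ = T₁ (a₂/a₁)^(3/2).
a₂/a₁ = 1.986, (a₂/a₁)^(3/2) = 2.798.
T₂ = 1.838 × 2.798 = 5.143 hours.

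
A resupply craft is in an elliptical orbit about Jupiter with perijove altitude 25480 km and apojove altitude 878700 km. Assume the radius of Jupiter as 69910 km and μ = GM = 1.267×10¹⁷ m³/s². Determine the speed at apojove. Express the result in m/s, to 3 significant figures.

v ≈ 4940 m/s

r_p = 69910 + 25480 = 95390 km = 9.5390×10⁷ m.
r_a = 69910 + 878700 = 948610 km = 9.4861×10⁸ m.
Semi-major axis a = (r_p + r_a)/2 = 5.2200×10⁵ km = 5.220×10⁸ m.
Vis-viva: v² = μ(2/r − 1/a) = 1.267×10¹⁷ × (2.108×10⁻⁹ − 1.916×10⁻⁹) = 2.441×10⁷ m²/s².
v = 4940 m/s.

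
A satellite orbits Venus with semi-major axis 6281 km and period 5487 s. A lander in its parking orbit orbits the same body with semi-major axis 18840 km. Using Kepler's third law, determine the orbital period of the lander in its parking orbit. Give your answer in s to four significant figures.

Kepler's third law: T² ∝ a³, so T₂ = T₁ (a₂/a₁)^(3/2).
a₂/a₁ = 3.000, (a₂/a₁)^(3/2) = 5.195.
T₂ = 5487 × 5.195 = 28500 s.

T₂ ≈ 28500 s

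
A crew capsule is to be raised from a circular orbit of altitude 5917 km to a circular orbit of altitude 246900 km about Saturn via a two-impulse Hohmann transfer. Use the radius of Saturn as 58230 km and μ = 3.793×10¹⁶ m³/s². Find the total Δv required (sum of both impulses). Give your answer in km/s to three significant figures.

r₁ = 58230 + 5917 = 64147 km = 6.4147×10⁷ m.
r₂ = 58230 + 246900 = 305130 km = 3.0513×10⁸ m.
Transfer ellipse a_t = (r₁ + r₂)/2 = 1.846×10⁸ m.
At r₁: circular v_c1 = √(μ/r₁) = 24320 m/s; transfer-perikrone v_p = √[μ(2/r₁ − 1/a_t)] = 31260 m/s.
Δv₁ = v_p − v_c1 = 6943 m/s.
At r₂: circular v_c2 = √(μ/r₂) = 11150 m/s; transfer-apokrone v_a = √[μ(2/r₂ − 1/a_t)] = 6572 m/s.
Δv₂ = v_c2 − v_a = 4578 m/s.
Total Δv = Δv₁ + Δv₂ = 11520 m/s = 11.52 km/s.

Δv_total ≈ 11.5 km/s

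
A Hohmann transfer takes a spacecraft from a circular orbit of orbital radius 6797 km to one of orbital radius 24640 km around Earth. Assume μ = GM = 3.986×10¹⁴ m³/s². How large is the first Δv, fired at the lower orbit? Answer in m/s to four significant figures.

Δv ≈ 1930 m/s

r₁ = 6797 km = 6.797×10⁶ m.
r₂ = 24640 km = 2.464×10⁷ m.
Transfer ellipse a_t = (r₁ + r₂)/2 = 1.572×10⁷ m.
At r₁: circular v_c1 = √(μ/r₁) = 7658 m/s; transfer-perigee v_p = √[μ(2/r₁ − 1/a_t)] = 9588 m/s.
Δv₁ = v_p − v_c1 = 1930 m/s.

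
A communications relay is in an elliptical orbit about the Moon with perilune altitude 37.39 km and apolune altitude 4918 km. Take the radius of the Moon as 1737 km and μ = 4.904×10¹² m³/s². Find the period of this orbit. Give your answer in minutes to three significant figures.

r_p = 1737 + 37.39 = 1774.4 km = 1.7744×10⁶ m.
r_a = 1737 + 4918 = 6655.0 km = 6.6550×10⁶ m.
Semi-major axis a = (r_p + r_a)/2 = (1774.4 + 6655.0)/2 = 4214.7 km = 4.215×10⁶ m.
By Kepler's third law T = 2π√(a³/μ) = 2π × 3.907×10³ = 2.455×10⁴ s.
= 409.2 minutes.

T ≈ 409 minutes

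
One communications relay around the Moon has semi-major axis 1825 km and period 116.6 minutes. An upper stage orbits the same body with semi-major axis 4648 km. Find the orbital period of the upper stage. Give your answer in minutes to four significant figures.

T₂ ≈ 473.9 minutes

Kepler's third law: T² ∝ a³, so T₂ = T₁ (a₂/a₁)^(3/2).
a₂/a₁ = 2.547, (a₂/a₁)^(3/2) = 4.064.
T₂ = 116.6 × 4.064 = 473.9 minutes.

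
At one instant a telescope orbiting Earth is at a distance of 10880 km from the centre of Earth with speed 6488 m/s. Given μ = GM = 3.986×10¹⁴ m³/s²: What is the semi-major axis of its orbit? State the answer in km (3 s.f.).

a ≈ 12800 km

r = 1.088×10⁷ m.
Specific orbital energy ε = v²/2 − μ/r = (6488)²/2 − 3.986×10¹⁴/1.088×10⁷ = -1.559×10⁷ J/kg.
Since ε = −μ/(2a), a = −μ/(2ε) = 1.278×10⁷ m = 12785 km.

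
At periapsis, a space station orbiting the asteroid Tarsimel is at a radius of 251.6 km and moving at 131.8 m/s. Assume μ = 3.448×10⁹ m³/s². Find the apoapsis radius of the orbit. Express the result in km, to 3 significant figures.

r_p = 2.516×10⁵ m.
Specific energy ε = v²/2 − μ/r = -5.019×10³ J/kg, so a = −μ/(2ε) = 3.435×10⁵ m.
The apsides satisfy r_p + r_a = 2a, so the apoapsis radius is 2a − r_p = 4.354×10⁵ m = 435.43 km.

apoapsis radius ≈ 435 km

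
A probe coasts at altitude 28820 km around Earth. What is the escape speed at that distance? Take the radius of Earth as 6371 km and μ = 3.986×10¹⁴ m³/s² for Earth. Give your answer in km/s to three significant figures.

v_esc ≈ 4.76 km/s

r = 6371 + 28820 = 35191 km = 3.5191×10⁷ m.
Escape speed v_esc = √(2μ/r) = √(2 × 3.986×10¹⁴ / 3.519×10⁷) = √(2.265×10⁷) = 4760 m/s.
= 4.760 km/s.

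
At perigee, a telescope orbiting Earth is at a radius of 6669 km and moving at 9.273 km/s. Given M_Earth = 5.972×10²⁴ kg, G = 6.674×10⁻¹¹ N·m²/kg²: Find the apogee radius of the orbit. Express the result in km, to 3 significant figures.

μ = GM = 6.674×10⁻¹¹ × 5.972×10²⁴ = 3.986×10¹⁴ m³/s².
r_p = 6.669×10⁶ m.
Specific energy ε = v²/2 − μ/r = -1.677×10⁷ J/kg, so a = −μ/(2ε) = 1.188×10⁷ m.
The apsides satisfy r_p + r_a = 2a, so the apogee radius is 2a − r_p = 1.710×10⁷ m = 17097 km.

apogee radius ≈ 17100 km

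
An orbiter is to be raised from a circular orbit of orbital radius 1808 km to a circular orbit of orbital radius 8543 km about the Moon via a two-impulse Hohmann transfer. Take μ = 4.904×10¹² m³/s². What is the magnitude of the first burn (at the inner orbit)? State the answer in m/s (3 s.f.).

r₁ = 1808 km = 1.808×10⁶ m.
r₂ = 8543 km = 8.543×10⁶ m.
Transfer ellipse a_t = (r₁ + r₂)/2 = 5.176×10⁶ m.
At r₁: circular v_c1 = √(μ/r₁) = 1647 m/s; transfer-perilune v_p = √[μ(2/r₁ − 1/a_t)] = 2116 m/s.
Δv₁ = v_p − v_c1 = 469.0 m/s.

Δv ≈ 469 m/s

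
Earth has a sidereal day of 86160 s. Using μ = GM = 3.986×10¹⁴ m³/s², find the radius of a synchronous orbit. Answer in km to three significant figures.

A synchronous orbit has period T, so by Kepler's third law a = (μT²/4π²)^(1/3).
μT²/4π² = 3.986×10¹⁴ × (8.616×10⁴)² / 39.48 = 7.495×10²² m³.
a = 4.216×10⁷ m = 42163 km.

r_sync ≈ 42200 km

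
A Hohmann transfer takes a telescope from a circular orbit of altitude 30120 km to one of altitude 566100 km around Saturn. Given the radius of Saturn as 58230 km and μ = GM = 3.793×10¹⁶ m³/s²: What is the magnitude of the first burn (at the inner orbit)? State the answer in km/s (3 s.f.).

Δv ≈ 6.71 km/s

r₁ = 58230 + 30120 = 88350 km = 8.8350×10⁷ m.
r₂ = 58230 + 566100 = 624330 km = 6.2433×10⁸ m.
Transfer ellipse a_t = (r₁ + r₂)/2 = 3.563×10⁸ m.
At r₁: circular v_c1 = √(μ/r₁) = 20720 m/s; transfer-perikrone v_p = √[μ(2/r₁ − 1/a_t)] = 27430 m/s.
Δv₁ = v_p − v_c1 = 6706 m/s.
= 6.706 km/s.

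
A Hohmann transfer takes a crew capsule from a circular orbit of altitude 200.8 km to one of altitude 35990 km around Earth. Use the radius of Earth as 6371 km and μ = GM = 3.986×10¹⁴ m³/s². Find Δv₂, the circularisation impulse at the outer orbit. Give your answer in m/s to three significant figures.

Δv ≈ 1480 m/s

r₁ = 6371 + 200.8 = 6571.8 km = 6.5718×10⁶ m.
r₂ = 6371 + 35990 = 42361 km = 4.2361×10⁷ m.
Transfer ellipse a_t = (r₁ + r₂)/2 = 2.447×10⁷ m.
At r₁: circular v_c1 = √(μ/r₁) = 7788 m/s; transfer-perigee v_p = √[μ(2/r₁ − 1/a_t)] = 10250 m/s.
At r₂: circular v_c2 = √(μ/r₂) = 3068 m/s; transfer-apogee v_a = √[μ(2/r₂ − 1/a_t)] = 1590 m/s.
Δv₂ = v_c2 − v_a = 1478 m/s.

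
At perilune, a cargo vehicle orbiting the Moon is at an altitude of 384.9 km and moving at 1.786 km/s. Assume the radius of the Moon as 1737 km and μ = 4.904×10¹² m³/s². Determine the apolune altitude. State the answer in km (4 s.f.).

apolune altitude ≈ 2988 km

r_p = 1737 + 384.9 = 2121.9 km = 2.122×10⁶ m.
Specific energy ε = v²/2 − μ/r = -7.162×10⁵ J/kg, so a = −μ/(2ε) = 3.423×10⁶ m.
The apsides satisfy r_p + r_a = 2a, so the apolune radius is 2a − r_p = 4.725×10⁶ m = 4725.0 km.
Apolune altitude = 4725.0 − 1737 = 2988.0 km.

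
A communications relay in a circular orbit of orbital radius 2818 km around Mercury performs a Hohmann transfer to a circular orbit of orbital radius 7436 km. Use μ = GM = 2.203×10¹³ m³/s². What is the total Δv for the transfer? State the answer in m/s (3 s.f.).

r₁ = 2818 km = 2.818×10⁶ m.
r₂ = 7436 km = 7.436×10⁶ m.
Transfer ellipse a_t = (r₁ + r₂)/2 = 5.127×10⁶ m.
At r₁: circular v_c1 = √(μ/r₁) = 2796 m/s; transfer-periherm v_p = √[μ(2/r₁ − 1/a_t)] = 3367 m/s.
Δv₁ = v_p − v_c1 = 571.2 m/s.
At r₂: circular v_c2 = √(μ/r₂) = 1721 m/s; transfer-apoherm v_a = √[μ(2/r₂ − 1/a_t)] = 1276 m/s.
Δv₂ = v_c2 − v_a = 445.1 m/s.
Total Δv = Δv₁ + Δv₂ = 1016 m/s.

Δv_total ≈ 1020 m/s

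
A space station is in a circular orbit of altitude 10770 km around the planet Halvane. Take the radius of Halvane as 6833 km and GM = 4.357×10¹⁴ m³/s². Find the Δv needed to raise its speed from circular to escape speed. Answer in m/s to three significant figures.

Δv ≈ 2060 m/s

r = 6833 + 10770 = 17603 km = 1.7603×10⁷ m.
Circular speed v_c = √(μ/r) = 4975 m/s.
Escape speed v_esc = √(2μ/r) = √2 × v_c = 7036 m/s.
Δv = v_esc − v_c = 2061 m/s.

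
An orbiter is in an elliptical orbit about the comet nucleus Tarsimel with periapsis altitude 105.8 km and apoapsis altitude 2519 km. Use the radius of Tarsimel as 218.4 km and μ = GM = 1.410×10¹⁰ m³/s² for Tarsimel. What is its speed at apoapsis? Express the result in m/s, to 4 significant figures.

v ≈ 33.03 m/s

r_p = 218.4 + 105.8 = 324.20 km = 3.2420×10⁵ m.
r_a = 218.4 + 2519 = 2737.4 km = 2.7374×10⁶ m.
Semi-major axis a = (r_p + r_a)/2 = 1530.8 km = 1.531×10⁶ m.
Vis-viva: v² = μ(2/r − 1/a) = 1.410×10¹⁰ × (7.306×10⁻⁷ − 6.533×10⁻⁷) = 1.091×10³ m²/s².
v = 33.03 m/s.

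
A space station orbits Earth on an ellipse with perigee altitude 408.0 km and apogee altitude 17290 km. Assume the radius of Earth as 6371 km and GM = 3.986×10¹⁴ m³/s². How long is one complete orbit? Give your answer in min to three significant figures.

T ≈ 311 min

r_p = 6371 + 408.0 = 6779.0 km = 6.7790×10⁶ m.
r_a = 6371 + 17290 = 23661 km = 2.3661×10⁷ m.
Semi-major axis a = (r_p + r_a)/2 = (6779.0 + 23661)/2 = 15220 km = 1.522×10⁷ m.
By Kepler's third law T = 2π√(a³/μ) = 2π × 2.974×10³ = 1.869×10⁴ s.
= 311.4 min.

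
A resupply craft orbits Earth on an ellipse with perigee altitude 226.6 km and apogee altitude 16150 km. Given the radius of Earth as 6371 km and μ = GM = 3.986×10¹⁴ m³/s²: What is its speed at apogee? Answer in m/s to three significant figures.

r_p = 6371 + 226.6 = 6597.6 km = 6.5976×10⁶ m.
r_a = 6371 + 16150 = 22521 km = 2.2521×10⁷ m.
Semi-major axis a = (r_p + r_a)/2 = 14559 km = 1.456×10⁷ m.
Vis-viva: v² = μ(2/r − 1/a) = 3.986×10¹⁴ × (8.881×10⁻⁸ − 6.868×10⁻⁸) = 8.020×10⁶ m²/s².
v = 2832 m/s.

v ≈ 2830 m/s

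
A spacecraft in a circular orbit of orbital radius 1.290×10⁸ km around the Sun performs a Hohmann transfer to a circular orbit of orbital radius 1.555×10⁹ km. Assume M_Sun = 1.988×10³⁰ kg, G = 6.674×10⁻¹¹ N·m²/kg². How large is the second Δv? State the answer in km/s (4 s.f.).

Δv ≈ 5.622 km/s

μ = GM = 6.674×10⁻¹¹ × 1.988×10³⁰ = 1.327×10²⁰ m³/s².
r₁ = 1.290×10⁸ km = 1.290×10¹¹ m.
r₂ = 1.555×10⁹ km = 1.555×10¹² m.
Transfer ellipse a_t = (r₁ + r₂)/2 = 8.420×10¹¹ m.
At r₁: circular v_c1 = √(μ/r₁) = 32070 m/s; transfer-perihelion v_p = √[μ(2/r₁ − 1/a_t)] = 43580 m/s.
At r₂: circular v_c2 = √(μ/r₂) = 9237 m/s; transfer-aphelion v_a = √[μ(2/r₂ − 1/a_t)] = 3616 m/s.
Δv₂ = v_c2 − v_a = 5622 m/s.
= 5.622 km/s.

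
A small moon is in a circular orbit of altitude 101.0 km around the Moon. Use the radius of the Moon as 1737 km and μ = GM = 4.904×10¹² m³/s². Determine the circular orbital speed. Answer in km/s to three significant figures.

r = 1737 + 101.0 = 1838.0 km = 1.8380×10⁶ m.
For a circular orbit v = √(μ/r) = √(4.904×10¹² / 1.838×10⁶) = √(2.668×10⁶) = 1633 m/s.
That is 1.633 km/s.

v ≈ 1.63 km/s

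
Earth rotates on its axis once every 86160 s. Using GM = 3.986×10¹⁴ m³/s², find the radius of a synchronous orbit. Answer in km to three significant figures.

A synchronous orbit has period T, so by Kepler's third law a = (μT²/4π²)^(1/3).
μT²/4π² = 3.986×10¹⁴ × (8.616×10⁴)² / 39.48 = 7.495×10²² m³.
a = 4.216×10⁷ m = 42163 km.

r_sync ≈ 42200 km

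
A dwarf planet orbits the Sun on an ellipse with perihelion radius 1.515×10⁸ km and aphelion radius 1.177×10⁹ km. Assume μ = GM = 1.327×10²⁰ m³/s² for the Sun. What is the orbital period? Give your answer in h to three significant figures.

T ≈ 82000 h

Semi-major axis a = (r_p + r_a)/2 = (1.5150×10⁸ + 1.1770×10⁹)/2 = 6.6425×10⁸ km = 6.642×10¹¹ m.
By Kepler's third law T = 2π√(a³/μ) = 2π × 4.700×10⁷ = 2.953×10⁸ s.
= 82020 h.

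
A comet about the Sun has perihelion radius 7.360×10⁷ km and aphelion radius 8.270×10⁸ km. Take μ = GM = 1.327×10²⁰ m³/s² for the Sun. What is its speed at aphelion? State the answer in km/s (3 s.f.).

Semi-major axis a = (r_p + r_a)/2 = 4.5030×10⁸ km = 4.503×10¹¹ m.
Vis-viva: v² = μ(2/r − 1/a) = 1.327×10²⁰ × (2.418×10⁻¹² − 2.221×10⁻¹²) = 2.623×10⁷ m²/s².
v = 5121 m/s = 5.121 km/s.

v ≈ 5.12 km/s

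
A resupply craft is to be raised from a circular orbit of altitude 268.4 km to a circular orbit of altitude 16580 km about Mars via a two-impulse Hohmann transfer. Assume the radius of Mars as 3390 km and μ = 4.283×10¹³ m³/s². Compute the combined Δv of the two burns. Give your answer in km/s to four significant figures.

r₁ = 3390 + 268.4 = 3658.4 km = 3.6584×10⁶ m.
r₂ = 3390 + 16580 = 19970 km = 1.9970×10⁷ m.
Transfer ellipse a_t = (r₁ + r₂)/2 = 1.181×10⁷ m.
At r₁: circular v_c1 = √(μ/r₁) = 3422 m/s; transfer-periapsis v_p = √[μ(2/r₁ − 1/a_t)] = 4449 m/s.
Δv₁ = v_p − v_c1 = 1027 m/s.
At r₂: circular v_c2 = √(μ/r₂) = 1464 m/s; transfer-apoapsis v_a = √[μ(2/r₂ − 1/a_t)] = 814.9 m/s.
Δv₂ = v_c2 − v_a = 649.5 m/s.
Total Δv = Δv₁ + Δv₂ = 1676 m/s = 1.676 km/s.

Δv_total ≈ 1.676 km/s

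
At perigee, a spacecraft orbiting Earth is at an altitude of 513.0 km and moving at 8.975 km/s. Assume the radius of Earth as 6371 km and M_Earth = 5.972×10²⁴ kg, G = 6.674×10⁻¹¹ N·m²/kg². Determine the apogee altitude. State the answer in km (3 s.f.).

apogee altitude ≈ 9360 km

μ = GM = 6.674×10⁻¹¹ × 5.972×10²⁴ = 3.986×10¹⁴ m³/s².
r_p = 6371 + 513.0 = 6884.0 km = 6.884×10⁶ m.
Specific energy ε = v²/2 − μ/r = -1.762×10⁷ J/kg, so a = −μ/(2ε) = 1.131×10⁷ m.
The apsides satisfy r_p + r_a = 2a, so the apogee radius is 2a − r_p = 1.573×10⁷ m = 15733 km.
Apogee altitude = 15733 − 6371 = 9361.7 km.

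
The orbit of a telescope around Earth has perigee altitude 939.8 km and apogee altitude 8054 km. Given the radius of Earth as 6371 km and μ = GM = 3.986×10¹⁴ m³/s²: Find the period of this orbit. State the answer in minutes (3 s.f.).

T ≈ 188 minutes

r_p = 6371 + 939.8 = 7310.8 km = 7.3108×10⁶ m.
r_a = 6371 + 8054 = 14425 km = 1.4425×10⁷ m.
Semi-major axis a = (r_p + r_a)/2 = (7310.8 + 14425)/2 = 10868 km = 1.087×10⁷ m.
By Kepler's third law T = 2π√(a³/μ) = 2π × 1.795×10³ = 1.128×10⁴ s.
= 187.9 minutes.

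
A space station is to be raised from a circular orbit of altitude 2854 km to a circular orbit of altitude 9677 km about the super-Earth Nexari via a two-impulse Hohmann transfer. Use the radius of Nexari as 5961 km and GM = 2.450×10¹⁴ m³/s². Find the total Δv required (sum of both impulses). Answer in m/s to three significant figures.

Δv_total ≈ 1290 m/s

r₁ = 5961 + 2854 = 8815.0 km = 8.8150×10⁶ m.
r₂ = 5961 + 9677 = 15638 km = 1.5638×10⁷ m.
Transfer ellipse a_t = (r₁ + r₂)/2 = 1.223×10⁷ m.
At r₁: circular v_c1 = √(μ/r₁) = 5272 m/s; transfer-periapsis v_p = √[μ(2/r₁ − 1/a_t)] = 5962 m/s.
Δv₁ = v_p − v_c1 = 690.3 m/s.
At r₂: circular v_c2 = √(μ/r₂) = 3958 m/s; transfer-apoapsis v_a = √[μ(2/r₂ − 1/a_t)] = 3361 m/s.
Δv₂ = v_c2 − v_a = 597.3 m/s.
Total Δv = Δv₁ + Δv₂ = 1288 m/s.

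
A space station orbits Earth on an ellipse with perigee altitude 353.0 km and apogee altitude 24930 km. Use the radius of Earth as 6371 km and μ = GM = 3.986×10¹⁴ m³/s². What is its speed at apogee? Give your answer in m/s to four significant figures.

v ≈ 2122 m/s

r_p = 6371 + 353.0 = 6724.0 km = 6.7240×10⁶ m.
r_a = 6371 + 24930 = 31301 km = 3.1301×10⁷ m.
Semi-major axis a = (r_p + r_a)/2 = 19012 km = 1.901×10⁷ m.
Vis-viva: v² = μ(2/r − 1/a) = 3.986×10¹⁴ × (6.390×10⁻⁸ − 5.260×10⁻⁸) = 4.504×10⁶ m²/s².
v = 2122 m/s.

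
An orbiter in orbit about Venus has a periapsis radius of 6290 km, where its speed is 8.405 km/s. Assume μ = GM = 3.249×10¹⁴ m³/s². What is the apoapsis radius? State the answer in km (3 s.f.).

r_p = 6.290×10⁶ m.
Specific energy ε = v²/2 − μ/r = -1.633×10⁷ J/kg, so a = −μ/(2ε) = 9.947×10⁶ m.
The apsides satisfy r_p + r_a = 2a, so the apoapsis radius is 2a − r_p = 1.360×10⁷ m = 13604 km.

apoapsis radius ≈ 13600 km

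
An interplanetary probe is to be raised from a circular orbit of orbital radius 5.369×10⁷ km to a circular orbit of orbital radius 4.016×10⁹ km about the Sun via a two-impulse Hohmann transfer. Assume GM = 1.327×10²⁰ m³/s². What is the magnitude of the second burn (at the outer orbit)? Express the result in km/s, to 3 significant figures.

Δv ≈ 4.81 km/s

r₁ = 5.369×10⁷ km = 5.369×10¹⁰ m.
r₂ = 4.016×10⁹ km = 4.016×10¹² m.
Transfer ellipse a_t = (r₁ + r₂)/2 = 2.035×10¹² m.
At r₁: circular v_c1 = √(μ/r₁) = 49720 m/s; transfer-perihelion v_p = √[μ(2/r₁ − 1/a_t)] = 69840 m/s.
At r₂: circular v_c2 = √(μ/r₂) = 5748 m/s; transfer-aphelion v_a = √[μ(2/r₂ − 1/a_t)] = 933.7 m/s.
Δv₂ = v_c2 − v_a = 4815 m/s.
= 4.815 km/s.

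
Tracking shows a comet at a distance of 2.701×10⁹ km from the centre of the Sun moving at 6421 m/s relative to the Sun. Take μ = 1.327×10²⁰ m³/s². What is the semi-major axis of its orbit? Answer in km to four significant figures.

a ≈ 2.327×10⁹ km

r = 2.701×10¹² m.
Vis-viva rearranged: 1/a = 2/r − v²/μ = 7.405×10⁻¹³ − 3.107×10⁻¹³ = 4.298×10⁻¹³ m⁻¹.
a = 2.327×10¹² m = 2.3268×10⁹ km.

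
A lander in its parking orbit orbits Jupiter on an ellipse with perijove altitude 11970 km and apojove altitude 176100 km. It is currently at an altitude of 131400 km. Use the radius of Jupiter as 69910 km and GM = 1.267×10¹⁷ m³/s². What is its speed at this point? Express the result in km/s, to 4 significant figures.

v ≈ 22.04 km/s

r_p = 69910 + 11970 = 81880 km = 8.1880×10⁷ m.
r_a = 69910 + 176100 = 246010 km = 2.4601×10⁸ m.
r = 69910 + 131400 = 2.0131×10⁵ km = 2.013×10⁸ m.
Semi-major axis a = (r_p + r_a)/2 = 1.6394×10⁵ km = 1.639×10⁸ m.
Vis-viva: v² = μ(2/r − 1/a) = 1.267×10¹⁷ × (9.935×10⁻⁹ − 6.100×10⁻⁹) = 4.859×10⁸ m²/s².
v = 22040 m/s = 22.04 km/s.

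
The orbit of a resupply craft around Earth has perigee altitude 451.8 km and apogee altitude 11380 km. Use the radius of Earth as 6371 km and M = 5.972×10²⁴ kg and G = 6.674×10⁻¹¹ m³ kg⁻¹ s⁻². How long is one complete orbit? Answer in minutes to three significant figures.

μ = GM = 6.674×10⁻¹¹ × 5.972×10²⁴ = 3.986×10¹⁴ m³/s².
r_p = 6371 + 451.8 = 6822.8 km = 6.8228×10⁶ m.
r_a = 6371 + 11380 = 17751 km = 1.7751×10⁷ m.
Semi-major axis a = (r_p + r_a)/2 = (6822.8 + 17751)/2 = 12287 km = 1.229×10⁷ m.
By Kepler's third law T = 2π√(a³/μ) = 2π × 2.157×10³ = 1.355×10⁴ s.
= 225.9 minutes.

T ≈ 226 minutes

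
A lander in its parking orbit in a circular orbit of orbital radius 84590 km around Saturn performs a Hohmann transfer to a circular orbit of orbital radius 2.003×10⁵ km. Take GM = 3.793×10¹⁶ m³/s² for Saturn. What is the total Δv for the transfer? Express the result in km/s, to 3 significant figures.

r₁ = 84590 km = 8.459×10⁷ m.
r₂ = 2.003×10⁵ km = 2.003×10⁸ m.
Transfer ellipse a_t = (r₁ + r₂)/2 = 1.424×10⁸ m.
At r₁: circular v_c1 = √(μ/r₁) = 21180 m/s; transfer-perikrone v_p = √[μ(2/r₁ − 1/a_t)] = 25110 m/s.
Δv₁ = v_p − v_c1 = 3935 m/s.
At r₂: circular v_c2 = √(μ/r₂) = 13760 m/s; transfer-apokrone v_a = √[μ(2/r₂ − 1/a_t)] = 10600 m/s.
Δv₂ = v_c2 − v_a = 3157 m/s.
Total Δv = Δv₁ + Δv₂ = 7091 m/s = 7.091 km/s.

Δv_total ≈ 7.09 km/s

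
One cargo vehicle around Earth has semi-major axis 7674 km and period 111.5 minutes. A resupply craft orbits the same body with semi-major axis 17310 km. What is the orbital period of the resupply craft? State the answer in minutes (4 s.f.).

Kepler's third law: T² ∝ a³, so T₂ = T₁ (a₂/a₁)^(3/2).
a₂/a₁ = 2.256, (a₂/a₁)^(3/2) = 3.388.
T₂ = 111.5 × 3.388 = 377.7 minutes.

T₂ ≈ 377.7 minutes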